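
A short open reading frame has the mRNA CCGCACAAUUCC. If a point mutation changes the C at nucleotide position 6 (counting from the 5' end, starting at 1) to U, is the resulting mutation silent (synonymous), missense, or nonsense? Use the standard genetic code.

Position 6 falls in codon 2: CAC → His.
After the substitution the codon is CAU → His.
Both encode His, so the change is synonymous.

silent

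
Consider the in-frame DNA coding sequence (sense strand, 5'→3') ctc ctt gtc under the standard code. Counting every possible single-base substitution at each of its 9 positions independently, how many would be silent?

9

Codon 1 (CTC, Leu): 3 synonymous substitutions.
Codon 2 (CTT, Leu): 3 synonymous substitutions.
Codon 3 (GTC, Val): 3 synonymous substitutions.
Total: 3 + 3 + 3 = 9.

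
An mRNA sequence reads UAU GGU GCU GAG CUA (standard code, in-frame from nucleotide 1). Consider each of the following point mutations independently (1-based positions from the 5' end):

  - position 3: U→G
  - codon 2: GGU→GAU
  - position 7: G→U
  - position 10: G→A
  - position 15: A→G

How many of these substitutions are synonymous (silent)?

Codon 1: UAU (Tyr) → UAG (Stop) — nonsense.
Codon 2: GGU (Gly) → GAU (Asp) — missense.
Codon 3: GCU (Ala) → UCU (Ser) — missense.
Codon 4: GAG (Glu) → AAG (Lys) — missense.
Codon 5: CUA (Leu) → CUG (Leu) — synonymous.
Synonymous: 1 of 5.

1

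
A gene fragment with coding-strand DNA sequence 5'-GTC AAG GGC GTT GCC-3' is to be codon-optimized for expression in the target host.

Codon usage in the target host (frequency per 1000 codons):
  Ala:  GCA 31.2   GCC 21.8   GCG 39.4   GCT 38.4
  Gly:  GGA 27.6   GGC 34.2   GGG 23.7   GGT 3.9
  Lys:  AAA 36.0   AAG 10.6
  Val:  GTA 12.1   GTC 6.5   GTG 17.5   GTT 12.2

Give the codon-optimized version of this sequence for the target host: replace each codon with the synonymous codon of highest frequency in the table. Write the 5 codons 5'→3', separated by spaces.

GTG AAA GGC GTG GCG

Codon 1 (Val): best is GTG at 17.5.
Codon 2 (Lys): best is AAA at 36.0.
Codon 3 (Gly): best is GGC at 34.2.
Codon 4 (Val): best is GTG at 17.5.
Codon 5 (Ala): best is GCG at 39.4.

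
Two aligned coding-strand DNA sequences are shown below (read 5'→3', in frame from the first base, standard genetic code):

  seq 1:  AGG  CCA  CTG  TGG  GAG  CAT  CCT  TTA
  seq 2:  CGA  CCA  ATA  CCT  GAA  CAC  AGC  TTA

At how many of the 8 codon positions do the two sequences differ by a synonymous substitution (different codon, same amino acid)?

3

Codon 1: AGG Arg / CGA Arg — synonymous.
Codon 2: CCA Pro / CCA Pro — identical.
Codon 3: CTG Leu / ATA Ile — nonsynonymous.
Codon 4: TGG Trp / CCT Pro — nonsynonymous.
Codon 5: GAG Glu / GAA Glu — synonymous.
Codon 6: CAT His / CAC His — synonymous.
Codon 7: CCT Pro / AGC Ser — nonsynonymous.
Codon 8: TTA Leu / TTA Leu — identical.
Synonymous differences: 3.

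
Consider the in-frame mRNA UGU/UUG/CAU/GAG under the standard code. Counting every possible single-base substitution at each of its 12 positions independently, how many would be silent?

Codon 1 (UGU, Cys): 1 synonymous substitution.
Codon 2 (UUG, Leu): 2 synonymous substitutions.
Codon 3 (CAU, His): 1 synonymous substitution.
Codon 4 (GAG, Glu): 1 synonymous substitution.
Total: 1 + 2 + 1 + 1 = 5.

5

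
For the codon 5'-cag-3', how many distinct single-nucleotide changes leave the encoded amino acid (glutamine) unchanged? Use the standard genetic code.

1

Position 1: none → 0 synonymous.
Position 2: none → 0 synonymous.
Position 3: CAA → 1 synonymous.
Total: 0 + 0 + 1 = 1.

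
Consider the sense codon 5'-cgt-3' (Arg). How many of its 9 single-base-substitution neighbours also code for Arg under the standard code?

3

Position 1: none → 0 synonymous.
Position 2: none → 0 synonymous.
Position 3: CGC, CGA, CGG → 3 synonymous.
Total: 0 + 0 + 3 = 3.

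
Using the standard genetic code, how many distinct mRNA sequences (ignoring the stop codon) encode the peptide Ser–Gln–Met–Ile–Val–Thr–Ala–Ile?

6912

Ser: 6 codons.
Gln: 2 codons.
Met: 1 codon.
Ile: 3 codons.
Val: 4 codons.
Thr: 4 codons.
Ala: 4 codons.
Ile: 3 codons.
6 × 2 × 1 × 3 × 4 × 4 × 4 × 3 = 6912.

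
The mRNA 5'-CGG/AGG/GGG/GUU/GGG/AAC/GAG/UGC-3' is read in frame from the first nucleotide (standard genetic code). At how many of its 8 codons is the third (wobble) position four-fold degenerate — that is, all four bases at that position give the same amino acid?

Codon 1 CGG (Arg): third position 4-fold.
Codon 2 AGG (Arg): third position 2-fold.
Codon 3 GGG (Gly): third position 4-fold.
Codon 4 GUU (Val): third position 4-fold.
Codon 5 GGG (Gly): third position 4-fold.
Codon 6 AAC (Asn): third position 2-fold.
Codon 7 GAG (Glu): third position 2-fold.
Codon 8 UGC (Cys): third position 2-fold.
Four-fold degenerate third positions: 4.

4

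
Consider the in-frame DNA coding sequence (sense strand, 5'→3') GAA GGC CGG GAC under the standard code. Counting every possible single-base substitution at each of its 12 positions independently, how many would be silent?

Codon 1 (GAA, Glu): 1 synonymous substitution.
Codon 2 (GGC, Gly): 3 synonymous substitutions.
Codon 3 (CGG, Arg): 4 synonymous substitutions.
Codon 4 (GAC, Asp): 1 synonymous substitution.
Total: 1 + 3 + 4 + 1 = 9.

9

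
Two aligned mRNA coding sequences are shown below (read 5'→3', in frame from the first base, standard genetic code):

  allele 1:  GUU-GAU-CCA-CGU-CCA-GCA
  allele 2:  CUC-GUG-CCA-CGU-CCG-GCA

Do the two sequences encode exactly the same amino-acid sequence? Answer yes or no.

no

Codon 1: GUU Val / CUC Leu — nonsynonymous.
Codon 2: GAU Asp / GUG Val — nonsynonymous.
Codon 3: CCA Pro / CCA Pro — identical.
Codon 4: CGU Arg / CGU Arg — identical.
Codon 5: CCA Pro / CCG Pro — synonymous.
Codon 6: GCA Ala / GCA Ala — identical.
Nonsynonymous differences: 2 → different protein.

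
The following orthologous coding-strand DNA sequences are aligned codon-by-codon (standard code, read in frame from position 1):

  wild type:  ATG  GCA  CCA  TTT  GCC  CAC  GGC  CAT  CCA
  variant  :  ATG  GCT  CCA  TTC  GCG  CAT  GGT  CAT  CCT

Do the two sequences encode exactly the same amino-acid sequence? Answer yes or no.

Codon 1: ATG Met / ATG Met — identical.
Codon 2: GCA Ala / GCT Ala — synonymous.
Codon 3: CCA Pro / CCA Pro — identical.
Codon 4: TTT Phe / TTC Phe — synonymous.
Codon 5: GCC Ala / GCG Ala — synonymous.
Codon 6: CAC His / CAT His — synonymous.
Codon 7: GGC Gly / GGT Gly — synonymous.
Codon 8: CAT His / CAT His — identical.
Codon 9: CCA Pro / CCT Pro — synonymous.
Nonsynonymous differences: 0 → same protein.

yes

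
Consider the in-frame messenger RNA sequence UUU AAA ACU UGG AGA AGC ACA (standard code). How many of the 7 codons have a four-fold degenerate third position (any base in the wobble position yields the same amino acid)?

2

Codon 1 UUU (Phe): third position 2-fold.
Codon 2 AAA (Lys): third position 2-fold.
Codon 3 ACU (Thr): third position 4-fold.
Codon 4 UGG (Trp): third position 1-fold.
Codon 5 AGA (Arg): third position 2-fold.
Codon 6 AGC (Ser): third position 2-fold.
Codon 7 ACA (Thr): third position 4-fold.
Four-fold degenerate third positions: 2.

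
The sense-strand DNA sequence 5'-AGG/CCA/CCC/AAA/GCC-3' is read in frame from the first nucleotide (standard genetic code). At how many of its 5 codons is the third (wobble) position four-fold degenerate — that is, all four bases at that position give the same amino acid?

Codon 1 AGG (Arg): third position 2-fold.
Codon 2 CCA (Pro): third position 4-fold.
Codon 3 CCC (Pro): third position 4-fold.
Codon 4 AAA (Lys): third position 2-fold.
Codon 5 GCC (Ala): third position 4-fold.
Four-fold degenerate third positions: 3.

3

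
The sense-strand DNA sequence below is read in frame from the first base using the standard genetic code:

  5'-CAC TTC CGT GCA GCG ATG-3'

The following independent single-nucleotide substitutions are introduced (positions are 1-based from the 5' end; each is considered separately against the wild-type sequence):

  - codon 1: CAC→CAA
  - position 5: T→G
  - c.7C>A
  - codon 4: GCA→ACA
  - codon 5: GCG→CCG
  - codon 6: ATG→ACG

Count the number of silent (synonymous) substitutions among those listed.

0

Codon 1: CAC (His) → CAA (Gln) — missense.
Codon 2: TTC (Phe) → TGC (Cys) — missense.
Codon 3: CGT (Arg) → AGT (Ser) — missense.
Codon 4: GCA (Ala) → ACA (Thr) — missense.
Codon 5: GCG (Ala) → CCG (Pro) — missense.
Codon 6: ATG (Met) → ACG (Thr) — missense.
Synonymous: 0 of 6.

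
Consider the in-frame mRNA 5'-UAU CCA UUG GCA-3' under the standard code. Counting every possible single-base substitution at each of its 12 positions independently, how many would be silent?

Codon 1 (UAU, Tyr): 1 synonymous substitution.
Codon 2 (CCA, Pro): 3 synonymous substitutions.
Codon 3 (UUG, Leu): 2 synonymous substitutions.
Codon 4 (GCA, Ala): 3 synonymous substitutions.
Total: 1 + 3 + 2 + 3 = 9.

9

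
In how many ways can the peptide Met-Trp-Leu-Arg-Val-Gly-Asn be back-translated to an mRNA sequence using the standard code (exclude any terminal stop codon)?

Met: 1 codon.
Trp: 1 codon.
Leu: 6 codons.
Arg: 6 codons.
Val: 4 codons.
Gly: 4 codons.
Asn: 2 codons.
1 × 1 × 6 × 6 × 4 × 4 × 2 = 1152.

1152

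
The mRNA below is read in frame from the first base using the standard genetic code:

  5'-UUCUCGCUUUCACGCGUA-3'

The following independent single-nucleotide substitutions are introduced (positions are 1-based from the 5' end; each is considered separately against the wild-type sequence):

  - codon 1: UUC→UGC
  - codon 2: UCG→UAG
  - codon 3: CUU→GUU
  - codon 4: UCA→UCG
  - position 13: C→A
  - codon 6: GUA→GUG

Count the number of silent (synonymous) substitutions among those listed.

2

Codon 1: UUC (Phe) → UGC (Cys) — missense.
Codon 2: UCG (Ser) → UAG (Stop) — nonsense.
Codon 3: CUU (Leu) → GUU (Val) — missense.
Codon 4: UCA (Ser) → UCG (Ser) — synonymous.
Codon 5: CGC (Arg) → AGC (Ser) — missense.
Codon 6: GUA (Val) → GUG (Val) — synonymous.
Synonymous: 2 of 6.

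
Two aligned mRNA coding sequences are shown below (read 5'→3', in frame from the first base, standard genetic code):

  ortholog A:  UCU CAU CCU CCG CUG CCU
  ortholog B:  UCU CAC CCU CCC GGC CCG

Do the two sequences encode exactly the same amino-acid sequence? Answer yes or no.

Codon 1: UCU Ser / UCU Ser — identical.
Codon 2: CAU His / CAC His — synonymous.
Codon 3: CCU Pro / CCU Pro — identical.
Codon 4: CCG Pro / CCC Pro — synonymous.
Codon 5: CUG Leu / GGC Gly — nonsynonymous.
Codon 6: CCU Pro / CCG Pro — synonymous.
Nonsynonymous differences: 1 → different protein.

no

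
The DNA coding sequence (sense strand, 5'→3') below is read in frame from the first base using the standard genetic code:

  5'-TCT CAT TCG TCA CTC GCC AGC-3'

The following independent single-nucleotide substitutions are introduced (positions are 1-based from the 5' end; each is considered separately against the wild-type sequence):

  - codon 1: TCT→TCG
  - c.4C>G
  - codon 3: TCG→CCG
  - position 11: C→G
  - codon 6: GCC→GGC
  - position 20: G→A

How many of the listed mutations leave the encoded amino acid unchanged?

Codon 1: TCT (Ser) → TCG (Ser) — synonymous.
Codon 2: CAT (His) → GAT (Asp) — missense.
Codon 3: TCG (Ser) → CCG (Pro) — missense.
Codon 4: TCA (Ser) → TGA (Stop) — nonsense.
Codon 6: GCC (Ala) → GGC (Gly) — missense.
Codon 7: AGC (Ser) → AAC (Asn) — missense.
Synonymous: 1 of 6.

1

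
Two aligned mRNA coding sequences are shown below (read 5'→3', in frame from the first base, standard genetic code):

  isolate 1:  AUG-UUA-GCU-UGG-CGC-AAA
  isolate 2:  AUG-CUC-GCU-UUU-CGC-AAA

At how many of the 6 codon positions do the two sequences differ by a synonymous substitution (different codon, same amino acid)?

Codon 1: AUG Met / AUG Met — identical.
Codon 2: UUA Leu / CUC Leu — synonymous.
Codon 3: GCU Ala / GCU Ala — identical.
Codon 4: UGG Trp / UUU Phe — nonsynonymous.
Codon 5: CGC Arg / CGC Arg — identical.
Codon 6: AAA Lys / AAA Lys — identical.
Synonymous differences: 1.

1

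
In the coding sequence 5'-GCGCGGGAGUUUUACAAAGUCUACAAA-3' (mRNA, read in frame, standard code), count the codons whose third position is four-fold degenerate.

3

Codon 1 GCG (Ala): third position 4-fold.
Codon 2 CGG (Arg): third position 4-fold.
Codon 3 GAG (Glu): third position 2-fold.
Codon 4 UUU (Phe): third position 2-fold.
Codon 5 UAC (Tyr): third position 2-fold.
Codon 6 AAA (Lys): third position 2-fold.
Codon 7 GUC (Val): third position 4-fold.
Codon 8 UAC (Tyr): third position 2-fold.
Codon 9 AAA (Lys): third position 2-fold.
Four-fold degenerate third positions: 3.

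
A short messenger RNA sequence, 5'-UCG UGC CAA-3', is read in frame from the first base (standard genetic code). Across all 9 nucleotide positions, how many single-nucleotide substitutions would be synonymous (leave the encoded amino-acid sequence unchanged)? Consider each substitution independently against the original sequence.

5

Codon 1 (UCG, Ser): 3 synonymous substitutions.
Codon 2 (UGC, Cys): 1 synonymous substitution.
Codon 3 (CAA, Gln): 1 synonymous substitution.
Total: 3 + 1 + 1 = 5.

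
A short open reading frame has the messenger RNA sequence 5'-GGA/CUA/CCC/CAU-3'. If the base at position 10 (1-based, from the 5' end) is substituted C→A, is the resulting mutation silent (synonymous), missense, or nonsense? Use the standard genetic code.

Position 10 falls in codon 4: CAU → His.
After the substitution the codon is AAU → Asn.
His ≠ Asn, so this is a missense mutation.

missense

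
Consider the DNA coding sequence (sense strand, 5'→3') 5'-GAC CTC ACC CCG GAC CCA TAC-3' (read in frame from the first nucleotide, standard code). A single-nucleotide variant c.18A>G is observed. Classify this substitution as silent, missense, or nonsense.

Position 18 falls in codon 6: CCA → Pro.
After the substitution the codon is CCG → Pro.
Both encode Pro, so the change is synonymous.

silent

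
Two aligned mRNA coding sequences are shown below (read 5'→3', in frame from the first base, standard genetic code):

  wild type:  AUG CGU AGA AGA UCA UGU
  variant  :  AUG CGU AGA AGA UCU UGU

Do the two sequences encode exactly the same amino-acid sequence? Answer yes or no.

Codon 1: AUG Met / AUG Met — identical.
Codon 2: CGU Arg / CGU Arg — identical.
Codon 3: AGA Arg / AGA Arg — identical.
Codon 4: AGA Arg / AGA Arg — identical.
Codon 5: UCA Ser / UCU Ser — synonymous.
Codon 6: UGU Cys / UGU Cys — identical.
Nonsynonymous differences: 0 → same protein.

yes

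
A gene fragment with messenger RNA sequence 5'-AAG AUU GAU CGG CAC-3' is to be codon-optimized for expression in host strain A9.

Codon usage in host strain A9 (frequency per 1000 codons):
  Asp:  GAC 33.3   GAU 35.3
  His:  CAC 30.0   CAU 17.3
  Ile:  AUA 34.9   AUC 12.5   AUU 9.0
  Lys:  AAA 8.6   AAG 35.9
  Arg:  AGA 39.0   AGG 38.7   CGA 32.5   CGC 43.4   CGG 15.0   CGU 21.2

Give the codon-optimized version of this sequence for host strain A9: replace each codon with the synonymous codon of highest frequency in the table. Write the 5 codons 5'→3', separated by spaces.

Codon 1 (Lys): best is AAG at 35.9.
Codon 2 (Ile): best is AUA at 34.9.
Codon 3 (Asp): best is GAU at 35.3.
Codon 4 (Arg): best is CGC at 43.4.
Codon 5 (His): best is CAC at 30.0.

AAG AUA GAU CGC CAC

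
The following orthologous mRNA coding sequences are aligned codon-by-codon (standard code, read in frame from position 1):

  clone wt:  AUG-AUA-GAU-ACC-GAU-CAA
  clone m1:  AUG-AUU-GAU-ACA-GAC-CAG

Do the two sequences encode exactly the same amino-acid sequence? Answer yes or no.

Codon 1: AUG Met / AUG Met — identical.
Codon 2: AUA Ile / AUU Ile — synonymous.
Codon 3: GAU Asp / GAU Asp — identical.
Codon 4: ACC Thr / ACA Thr — synonymous.
Codon 5: GAU Asp / GAC Asp — synonymous.
Codon 6: CAA Gln / CAG Gln — synonymous.
Nonsynonymous differences: 0 → same protein.

yes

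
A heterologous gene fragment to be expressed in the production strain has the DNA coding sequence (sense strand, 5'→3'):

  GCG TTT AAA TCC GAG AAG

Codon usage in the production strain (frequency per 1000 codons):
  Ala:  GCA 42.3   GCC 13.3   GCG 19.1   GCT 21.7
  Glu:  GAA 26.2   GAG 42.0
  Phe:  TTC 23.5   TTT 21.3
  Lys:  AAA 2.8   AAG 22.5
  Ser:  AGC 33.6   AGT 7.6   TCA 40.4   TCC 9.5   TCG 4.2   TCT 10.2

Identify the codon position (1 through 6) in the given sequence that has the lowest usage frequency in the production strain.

Codon 1 GCG (Ala): 19.1 per 1000.
Codon 2 TTT (Phe): 21.3 per 1000.
Codon 3 AAA (Lys): 2.8 per 1000.
Codon 4 TCC (Ser): 9.5 per 1000.
Codon 5 GAG (Glu): 42.0 per 1000.
Codon 6 AAG (Lys): 22.5 per 1000.
Lowest frequency is 2.8 at codon 3.

3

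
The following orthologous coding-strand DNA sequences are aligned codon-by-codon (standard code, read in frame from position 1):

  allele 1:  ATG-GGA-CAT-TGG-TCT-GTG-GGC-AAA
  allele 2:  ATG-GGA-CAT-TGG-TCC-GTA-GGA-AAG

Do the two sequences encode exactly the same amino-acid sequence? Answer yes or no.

yes

Codon 1: ATG Met / ATG Met — identical.
Codon 2: GGA Gly / GGA Gly — identical.
Codon 3: CAT His / CAT His — identical.
Codon 4: TGG Trp / TGG Trp — identical.
Codon 5: TCT Ser / TCC Ser — synonymous.
Codon 6: GTG Val / GTA Val — synonymous.
Codon 7: GGC Gly / GGA Gly — synonymous.
Codon 8: AAA Lys / AAG Lys — synonymous.
Nonsynonymous differences: 0 → same protein.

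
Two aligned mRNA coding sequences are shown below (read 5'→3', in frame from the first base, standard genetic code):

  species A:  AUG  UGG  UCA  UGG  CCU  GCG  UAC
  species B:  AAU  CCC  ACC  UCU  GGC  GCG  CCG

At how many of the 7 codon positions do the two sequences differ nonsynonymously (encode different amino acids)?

Codon 1: AUG Met / AAU Asn — nonsynonymous.
Codon 2: UGG Trp / CCC Pro — nonsynonymous.
Codon 3: UCA Ser / ACC Thr — nonsynonymous.
Codon 4: UGG Trp / UCU Ser — nonsynonymous.
Codon 5: CCU Pro / GGC Gly — nonsynonymous.
Codon 6: GCG Ala / GCG Ala — identical.
Codon 7: UAC Tyr / CCG Pro — nonsynonymous.
Nonsynonymous differences: 6.

6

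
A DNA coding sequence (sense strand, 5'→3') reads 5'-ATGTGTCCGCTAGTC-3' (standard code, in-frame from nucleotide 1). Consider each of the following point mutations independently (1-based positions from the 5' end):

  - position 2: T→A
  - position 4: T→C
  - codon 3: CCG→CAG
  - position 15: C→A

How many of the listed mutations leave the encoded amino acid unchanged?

1

Codon 1: ATG (Met) → AAG (Lys) — missense.
Codon 2: TGT (Cys) → CGT (Arg) — missense.
Codon 3: CCG (Pro) → CAG (Gln) — missense.
Codon 5: GTC (Val) → GTA (Val) — synonymous.
Synonymous: 1 of 4.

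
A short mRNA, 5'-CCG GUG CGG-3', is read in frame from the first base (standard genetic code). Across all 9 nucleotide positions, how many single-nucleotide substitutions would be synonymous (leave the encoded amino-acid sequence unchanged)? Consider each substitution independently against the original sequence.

10

Codon 1 (CCG, Pro): 3 synonymous substitutions.
Codon 2 (GUG, Val): 3 synonymous substitutions.
Codon 3 (CGG, Arg): 4 synonymous substitutions.
Total: 3 + 3 + 4 = 10.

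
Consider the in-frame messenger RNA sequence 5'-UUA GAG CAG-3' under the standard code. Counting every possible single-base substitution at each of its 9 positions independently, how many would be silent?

4

Codon 1 (UUA, Leu): 2 synonymous substitutions.
Codon 2 (GAG, Glu): 1 synonymous substitution.
Codon 3 (CAG, Gln): 1 synonymous substitution.
Total: 2 + 1 + 1 = 4.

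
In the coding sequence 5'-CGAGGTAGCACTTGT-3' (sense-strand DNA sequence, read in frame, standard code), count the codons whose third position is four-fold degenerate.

3

Codon 1 CGA (Arg): third position 4-fold.
Codon 2 GGT (Gly): third position 4-fold.
Codon 3 AGC (Ser): third position 2-fold.
Codon 4 ACT (Thr): third position 4-fold.
Codon 5 TGT (Cys): third position 2-fold.
Four-fold degenerate third positions: 3.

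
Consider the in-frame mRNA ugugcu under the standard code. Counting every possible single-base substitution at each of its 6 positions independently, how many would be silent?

Codon 1 (UGU, Cys): 1 synonymous substitution.
Codon 2 (GCU, Ala): 3 synonymous substitutions.
Total: 1 + 3 = 4.

4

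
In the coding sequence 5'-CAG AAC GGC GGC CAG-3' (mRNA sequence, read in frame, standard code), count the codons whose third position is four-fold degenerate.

Codon 1 CAG (Gln): third position 2-fold.
Codon 2 AAC (Asn): third position 2-fold.
Codon 3 GGC (Gly): third position 4-fold.
Codon 4 GGC (Gly): third position 4-fold.
Codon 5 CAG (Gln): third position 2-fold.
Four-fold degenerate third positions: 2.

2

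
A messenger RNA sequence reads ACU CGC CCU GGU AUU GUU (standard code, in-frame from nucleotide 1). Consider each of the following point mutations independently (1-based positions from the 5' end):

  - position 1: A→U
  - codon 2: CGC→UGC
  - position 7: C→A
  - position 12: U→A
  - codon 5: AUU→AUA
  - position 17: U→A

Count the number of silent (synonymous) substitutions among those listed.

2

Codon 1: ACU (Thr) → UCU (Ser) — missense.
Codon 2: CGC (Arg) → UGC (Cys) — missense.
Codon 3: CCU (Pro) → ACU (Thr) — missense.
Codon 4: GGU (Gly) → GGA (Gly) — synonymous.
Codon 5: AUU (Ile) → AUA (Ile) — synonymous.
Codon 6: GUU (Val) → GAU (Asp) — missense.
Synonymous: 2 of 6.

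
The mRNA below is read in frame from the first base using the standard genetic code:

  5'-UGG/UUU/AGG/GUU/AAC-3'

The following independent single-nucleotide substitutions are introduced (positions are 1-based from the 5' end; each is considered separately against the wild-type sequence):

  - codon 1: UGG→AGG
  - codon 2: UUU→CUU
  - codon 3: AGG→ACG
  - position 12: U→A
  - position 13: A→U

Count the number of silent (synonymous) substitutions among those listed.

1

Codon 1: UGG (Trp) → AGG (Arg) — missense.
Codon 2: UUU (Phe) → CUU (Leu) — missense.
Codon 3: AGG (Arg) → ACG (Thr) — missense.
Codon 4: GUU (Val) → GUA (Val) — synonymous.
Codon 5: AAC (Asn) → UAC (Tyr) — missense.
Synonymous: 1 of 5.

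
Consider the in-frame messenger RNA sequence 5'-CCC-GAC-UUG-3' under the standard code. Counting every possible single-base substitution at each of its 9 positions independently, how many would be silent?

Codon 1 (CCC, Pro): 3 synonymous substitutions.
Codon 2 (GAC, Asp): 1 synonymous substitution.
Codon 3 (UUG, Leu): 2 synonymous substitutions.
Total: 3 + 1 + 2 = 6.

6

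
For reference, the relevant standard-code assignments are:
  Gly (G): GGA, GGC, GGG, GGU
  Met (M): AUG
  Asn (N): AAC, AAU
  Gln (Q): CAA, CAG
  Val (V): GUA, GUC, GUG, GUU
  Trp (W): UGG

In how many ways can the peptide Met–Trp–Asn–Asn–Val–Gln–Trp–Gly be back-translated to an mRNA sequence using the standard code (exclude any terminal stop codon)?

Met: 1 codon.
Trp: 1 codon.
Asn: 2 codons.
Asn: 2 codons.
Val: 4 codons.
Gln: 2 codons.
Trp: 1 codon.
Gly: 4 codons.
1 × 1 × 2 × 2 × 4 × 2 × 1 × 4 = 128.

128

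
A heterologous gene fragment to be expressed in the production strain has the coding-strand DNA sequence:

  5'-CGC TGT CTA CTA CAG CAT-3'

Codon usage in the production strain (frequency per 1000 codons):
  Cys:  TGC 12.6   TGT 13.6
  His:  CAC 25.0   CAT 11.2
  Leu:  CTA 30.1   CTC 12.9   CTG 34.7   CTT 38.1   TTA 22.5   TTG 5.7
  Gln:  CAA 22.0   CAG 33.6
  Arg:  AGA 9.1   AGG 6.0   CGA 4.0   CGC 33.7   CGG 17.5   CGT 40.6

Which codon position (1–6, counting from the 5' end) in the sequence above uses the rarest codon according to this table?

Codon 1 CGC (Arg): 33.7 per 1000.
Codon 2 TGT (Cys): 13.6 per 1000.
Codon 3 CTA (Leu): 30.1 per 1000.
Codon 4 CTA (Leu): 30.1 per 1000.
Codon 5 CAG (Gln): 33.6 per 1000.
Codon 6 CAT (His): 11.2 per 1000.
Lowest frequency is 11.2 at codon 6.

6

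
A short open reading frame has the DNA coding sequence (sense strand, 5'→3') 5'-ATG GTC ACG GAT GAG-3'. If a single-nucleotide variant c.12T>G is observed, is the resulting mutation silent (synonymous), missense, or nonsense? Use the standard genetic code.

Position 12 falls in codon 4: GAT → Asp.
After the substitution the codon is GAG → Glu.
Asp ≠ Glu, so this is a missense mutation.

missense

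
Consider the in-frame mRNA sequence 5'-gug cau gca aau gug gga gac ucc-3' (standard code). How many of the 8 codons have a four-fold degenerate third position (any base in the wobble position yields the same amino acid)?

5

Codon 1 GUG (Val): third position 4-fold.
Codon 2 CAU (His): third position 2-fold.
Codon 3 GCA (Ala): third position 4-fold.
Codon 4 AAU (Asn): third position 2-fold.
Codon 5 GUG (Val): third position 4-fold.
Codon 6 GGA (Gly): third position 4-fold.
Codon 7 GAC (Asp): third position 2-fold.
Codon 8 UCC (Ser): third position 4-fold.
Four-fold degenerate third positions: 5.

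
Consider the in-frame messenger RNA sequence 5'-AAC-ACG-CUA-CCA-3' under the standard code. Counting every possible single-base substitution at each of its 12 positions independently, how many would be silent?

11

Codon 1 (AAC, Asn): 1 synonymous substitution.
Codon 2 (ACG, Thr): 3 synonymous substitutions.
Codon 3 (CUA, Leu): 4 synonymous substitutions.
Codon 4 (CCA, Pro): 3 synonymous substitutions.
Total: 1 + 3 + 4 + 3 = 11.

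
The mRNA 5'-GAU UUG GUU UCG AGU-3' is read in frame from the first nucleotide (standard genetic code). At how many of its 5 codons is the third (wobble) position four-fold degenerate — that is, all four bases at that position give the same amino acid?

2

Codon 1 GAU (Asp): third position 2-fold.
Codon 2 UUG (Leu): third position 2-fold.
Codon 3 GUU (Val): third position 4-fold.
Codon 4 UCG (Ser): third position 4-fold.
Codon 5 AGU (Ser): third position 2-fold.
Four-fold degenerate third positions: 2.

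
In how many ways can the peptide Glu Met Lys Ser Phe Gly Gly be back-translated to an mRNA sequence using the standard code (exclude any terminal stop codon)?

Glu: 2 codons.
Met: 1 codon.
Lys: 2 codons.
Ser: 6 codons.
Phe: 2 codons.
Gly: 4 codons.
Gly: 4 codons.
2 × 1 × 2 × 6 × 2 × 4 × 4 = 768.

768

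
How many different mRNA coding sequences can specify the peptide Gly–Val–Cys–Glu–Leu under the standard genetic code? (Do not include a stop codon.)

384

Gly: 4 codons.
Val: 4 codons.
Cys: 2 codons.
Glu: 2 codons.
Leu: 6 codons.
4 × 4 × 2 × 2 × 6 = 384.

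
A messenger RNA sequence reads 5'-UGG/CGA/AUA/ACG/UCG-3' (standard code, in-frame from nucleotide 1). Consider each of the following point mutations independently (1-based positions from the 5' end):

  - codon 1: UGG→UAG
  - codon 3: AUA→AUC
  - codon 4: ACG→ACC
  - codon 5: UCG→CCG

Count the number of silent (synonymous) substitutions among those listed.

Codon 1: UGG (Trp) → UAG (Stop) — nonsense.
Codon 3: AUA (Ile) → AUC (Ile) — synonymous.
Codon 4: ACG (Thr) → ACC (Thr) — synonymous.
Codon 5: UCG (Ser) → CCG (Pro) — missense.
Synonymous: 2 of 4.

2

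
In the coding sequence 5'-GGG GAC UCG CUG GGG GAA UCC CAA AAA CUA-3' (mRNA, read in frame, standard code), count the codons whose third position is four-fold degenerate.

6

Codon 1 GGG (Gly): third position 4-fold.
Codon 2 GAC (Asp): third position 2-fold.
Codon 3 UCG (Ser): third position 4-fold.
Codon 4 CUG (Leu): third position 4-fold.
Codon 5 GGG (Gly): third position 4-fold.
Codon 6 GAA (Glu): third position 2-fold.
Codon 7 UCC (Ser): third position 4-fold.
Codon 8 CAA (Gln): third position 2-fold.
Codon 9 AAA (Lys): third position 2-fold.
Codon 10 CUA (Leu): third position 4-fold.
Four-fold degenerate third positions: 6.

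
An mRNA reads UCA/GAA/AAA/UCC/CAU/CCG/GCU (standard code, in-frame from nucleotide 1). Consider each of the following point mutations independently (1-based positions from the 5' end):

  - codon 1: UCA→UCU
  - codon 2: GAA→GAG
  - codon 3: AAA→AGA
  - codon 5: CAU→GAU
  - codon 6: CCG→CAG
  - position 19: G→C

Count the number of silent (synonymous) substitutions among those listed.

Codon 1: UCA (Ser) → UCU (Ser) — synonymous.
Codon 2: GAA (Glu) → GAG (Glu) — synonymous.
Codon 3: AAA (Lys) → AGA (Arg) — missense.
Codon 5: CAU (His) → GAU (Asp) — missense.
Codon 6: CCG (Pro) → CAG (Gln) — missense.
Codon 7: GCU (Ala) → CCU (Pro) — missense.
Synonymous: 2 of 6.

2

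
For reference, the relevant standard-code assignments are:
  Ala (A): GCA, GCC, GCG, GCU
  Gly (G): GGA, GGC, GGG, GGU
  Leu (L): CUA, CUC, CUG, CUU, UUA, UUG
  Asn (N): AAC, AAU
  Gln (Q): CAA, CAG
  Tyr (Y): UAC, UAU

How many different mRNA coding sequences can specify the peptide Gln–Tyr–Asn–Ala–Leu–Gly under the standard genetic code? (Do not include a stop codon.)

768

Gln: 2 codons.
Tyr: 2 codons.
Asn: 2 codons.
Ala: 4 codons.
Leu: 6 codons.
Gly: 4 codons.
2 × 2 × 2 × 4 × 6 × 4 = 768.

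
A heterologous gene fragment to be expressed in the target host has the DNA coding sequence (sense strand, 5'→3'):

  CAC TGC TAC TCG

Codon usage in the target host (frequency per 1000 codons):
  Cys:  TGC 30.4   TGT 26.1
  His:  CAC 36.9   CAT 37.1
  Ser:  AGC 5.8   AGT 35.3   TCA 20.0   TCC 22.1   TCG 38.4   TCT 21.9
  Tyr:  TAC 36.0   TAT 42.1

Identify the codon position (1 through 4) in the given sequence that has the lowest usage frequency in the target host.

2

Codon 1 CAC (His): 36.9 per 1000.
Codon 2 TGC (Cys): 30.4 per 1000.
Codon 3 TAC (Tyr): 36.0 per 1000.
Codon 4 TCG (Ser): 38.4 per 1000.
Lowest frequency is 30.4 at codon 2.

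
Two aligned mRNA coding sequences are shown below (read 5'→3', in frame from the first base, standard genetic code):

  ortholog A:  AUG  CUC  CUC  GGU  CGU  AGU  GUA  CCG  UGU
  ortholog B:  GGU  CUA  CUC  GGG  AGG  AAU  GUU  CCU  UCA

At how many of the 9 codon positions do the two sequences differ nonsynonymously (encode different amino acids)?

3

Codon 1: AUG Met / GGU Gly — nonsynonymous.
Codon 2: CUC Leu / CUA Leu — synonymous.
Codon 3: CUC Leu / CUC Leu — identical.
Codon 4: GGU Gly / GGG Gly — synonymous.
Codon 5: CGU Arg / AGG Arg — synonymous.
Codon 6: AGU Ser / AAU Asn — nonsynonymous.
Codon 7: GUA Val / GUU Val — synonymous.
Codon 8: CCG Pro / CCU Pro — synonymous.
Codon 9: UGU Cys / UCA Ser — nonsynonymous.
Nonsynonymous differences: 3.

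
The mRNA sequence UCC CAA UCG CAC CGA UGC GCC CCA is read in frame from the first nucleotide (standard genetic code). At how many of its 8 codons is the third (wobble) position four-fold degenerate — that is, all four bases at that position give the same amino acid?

5

Codon 1 UCC (Ser): third position 4-fold.
Codon 2 CAA (Gln): third position 2-fold.
Codon 3 UCG (Ser): third position 4-fold.
Codon 4 CAC (His): third position 2-fold.
Codon 5 CGA (Arg): third position 4-fold.
Codon 6 UGC (Cys): third position 2-fold.
Codon 7 GCC (Ala): third position 4-fold.
Codon 8 CCA (Pro): third position 4-fold.
Four-fold degenerate third positions: 5.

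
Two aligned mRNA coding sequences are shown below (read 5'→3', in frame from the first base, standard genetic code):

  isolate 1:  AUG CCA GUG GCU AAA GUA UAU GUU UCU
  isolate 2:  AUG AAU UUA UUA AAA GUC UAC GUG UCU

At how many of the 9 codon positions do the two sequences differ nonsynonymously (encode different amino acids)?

Codon 1: AUG Met / AUG Met — identical.
Codon 2: CCA Pro / AAU Asn — nonsynonymous.
Codon 3: GUG Val / UUA Leu — nonsynonymous.
Codon 4: GCU Ala / UUA Leu — nonsynonymous.
Codon 5: AAA Lys / AAA Lys — identical.
Codon 6: GUA Val / GUC Val — synonymous.
Codon 7: UAU Tyr / UAC Tyr — synonymous.
Codon 8: GUU Val / GUG Val — synonymous.
Codon 9: UCU Ser / UCU Ser — identical.
Nonsynonymous differences: 3.

3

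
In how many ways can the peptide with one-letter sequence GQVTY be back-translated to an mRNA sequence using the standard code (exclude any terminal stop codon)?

256

Gly: 4 codons.
Gln: 2 codons.
Val: 4 codons.
Thr: 4 codons.
Tyr: 2 codons.
4 × 2 × 4 × 4 × 2 = 256.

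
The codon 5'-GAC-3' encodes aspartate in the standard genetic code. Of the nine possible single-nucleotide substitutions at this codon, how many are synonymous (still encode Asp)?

Position 1: none → 0 synonymous.
Position 2: none → 0 synonymous.
Position 3: GAU → 1 synonymous.
Total: 0 + 0 + 1 = 1.

1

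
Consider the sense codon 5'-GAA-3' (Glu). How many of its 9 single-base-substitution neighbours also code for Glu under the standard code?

Position 1: none → 0 synonymous.
Position 2: none → 0 synonymous.
Position 3: GAG → 1 synonymous.
Total: 0 + 0 + 1 = 1.

1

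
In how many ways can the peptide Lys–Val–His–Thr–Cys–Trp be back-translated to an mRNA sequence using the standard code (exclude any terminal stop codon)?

128

Lys: 2 codons.
Val: 4 codons.
His: 2 codons.
Thr: 4 codons.
Cys: 2 codons.
Trp: 1 codon.
2 × 4 × 2 × 4 × 2 × 1 = 128.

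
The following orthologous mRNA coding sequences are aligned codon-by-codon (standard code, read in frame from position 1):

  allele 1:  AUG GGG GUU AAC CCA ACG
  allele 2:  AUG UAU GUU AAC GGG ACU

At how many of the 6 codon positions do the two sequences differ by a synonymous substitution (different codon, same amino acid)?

1

Codon 1: AUG Met / AUG Met — identical.
Codon 2: GGG Gly / UAU Tyr — nonsynonymous.
Codon 3: GUU Val / GUU Val — identical.
Codon 4: AAC Asn / AAC Asn — identical.
Codon 5: CCA Pro / GGG Gly — nonsynonymous.
Codon 6: ACG Thr / ACU Thr — synonymous.
Synonymous differences: 1.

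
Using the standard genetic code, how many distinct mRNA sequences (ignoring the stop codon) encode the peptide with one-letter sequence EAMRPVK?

Glu: 2 codons.
Ala: 4 codons.
Met: 1 codon.
Arg: 6 codons.
Pro: 4 codons.
Val: 4 codons.
Lys: 2 codons.
2 × 4 × 1 × 6 × 4 × 4 × 2 = 1536.

1536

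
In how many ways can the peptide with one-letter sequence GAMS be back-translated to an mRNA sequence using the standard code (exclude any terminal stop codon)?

Gly: 4 codons.
Ala: 4 codons.
Met: 1 codon.
Ser: 6 codons.
4 × 4 × 1 × 6 = 96.

96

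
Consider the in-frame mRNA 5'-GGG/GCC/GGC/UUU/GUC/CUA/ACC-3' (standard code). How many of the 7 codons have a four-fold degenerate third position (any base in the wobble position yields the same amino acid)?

Codon 1 GGG (Gly): third position 4-fold.
Codon 2 GCC (Ala): third position 4-fold.
Codon 3 GGC (Gly): third position 4-fold.
Codon 4 UUU (Phe): third position 2-fold.
Codon 5 GUC (Val): third position 4-fold.
Codon 6 CUA (Leu): third position 4-fold.
Codon 7 ACC (Thr): third position 4-fold.
Four-fold degenerate third positions: 6.

6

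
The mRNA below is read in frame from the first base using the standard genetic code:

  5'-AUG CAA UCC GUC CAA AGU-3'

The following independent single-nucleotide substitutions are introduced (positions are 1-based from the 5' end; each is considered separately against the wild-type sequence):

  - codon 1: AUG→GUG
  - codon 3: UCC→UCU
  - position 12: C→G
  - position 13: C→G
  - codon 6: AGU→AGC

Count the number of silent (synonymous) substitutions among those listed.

Codon 1: AUG (Met) → GUG (Val) — missense.
Codon 3: UCC (Ser) → UCU (Ser) — synonymous.
Codon 4: GUC (Val) → GUG (Val) — synonymous.
Codon 5: CAA (Gln) → GAA (Glu) — missense.
Codon 6: AGU (Ser) → AGC (Ser) — synonymous.
Synonymous: 3 of 5.

3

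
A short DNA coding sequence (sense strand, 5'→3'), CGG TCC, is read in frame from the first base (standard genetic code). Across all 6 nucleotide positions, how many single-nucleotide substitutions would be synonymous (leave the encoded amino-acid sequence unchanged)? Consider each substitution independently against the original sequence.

7

Codon 1 (CGG, Arg): 4 synonymous substitutions.
Codon 2 (TCC, Ser): 3 synonymous substitutions.
Total: 4 + 3 = 7.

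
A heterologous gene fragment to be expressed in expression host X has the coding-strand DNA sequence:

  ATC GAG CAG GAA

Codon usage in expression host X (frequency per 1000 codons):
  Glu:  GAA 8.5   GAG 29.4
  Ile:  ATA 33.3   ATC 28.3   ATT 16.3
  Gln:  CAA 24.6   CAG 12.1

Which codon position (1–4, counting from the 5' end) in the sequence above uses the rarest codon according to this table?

Codon 1 ATC (Ile): 28.3 per 1000.
Codon 2 GAG (Glu): 29.4 per 1000.
Codon 3 CAG (Gln): 12.1 per 1000.
Codon 4 GAA (Glu): 8.5 per 1000.
Lowest frequency is 8.5 at codon 4.

4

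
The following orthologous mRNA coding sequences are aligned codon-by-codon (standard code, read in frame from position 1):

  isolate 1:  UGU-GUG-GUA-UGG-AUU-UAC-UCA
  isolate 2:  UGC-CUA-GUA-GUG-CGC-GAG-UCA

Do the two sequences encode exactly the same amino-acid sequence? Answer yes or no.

no

Codon 1: UGU Cys / UGC Cys — synonymous.
Codon 2: GUG Val / CUA Leu — nonsynonymous.
Codon 3: GUA Val / GUA Val — identical.
Codon 4: UGG Trp / GUG Val — nonsynonymous.
Codon 5: AUU Ile / CGC Arg — nonsynonymous.
Codon 6: UAC Tyr / GAG Glu — nonsynonymous.
Codon 7: UCA Ser / UCA Ser — identical.
Nonsynonymous differences: 4 → different protein.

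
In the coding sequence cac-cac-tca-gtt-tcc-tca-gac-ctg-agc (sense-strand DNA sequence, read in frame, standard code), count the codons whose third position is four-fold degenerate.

5

Codon 1 CAC (His): third position 2-fold.
Codon 2 CAC (His): third position 2-fold.
Codon 3 TCA (Ser): third position 4-fold.
Codon 4 GTT (Val): third position 4-fold.
Codon 5 TCC (Ser): third position 4-fold.
Codon 6 TCA (Ser): third position 4-fold.
Codon 7 GAC (Asp): third position 2-fold.
Codon 8 CTG (Leu): third position 4-fold.
Codon 9 AGC (Ser): third position 2-fold.
Four-fold degenerate third positions: 5.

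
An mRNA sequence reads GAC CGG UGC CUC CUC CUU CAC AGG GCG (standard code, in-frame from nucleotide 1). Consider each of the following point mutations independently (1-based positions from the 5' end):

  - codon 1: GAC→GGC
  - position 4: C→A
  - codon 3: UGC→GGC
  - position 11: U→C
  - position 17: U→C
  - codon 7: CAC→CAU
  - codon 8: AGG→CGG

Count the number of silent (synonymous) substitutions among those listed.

Codon 1: GAC (Asp) → GGC (Gly) — missense.
Codon 2: CGG (Arg) → AGG (Arg) — synonymous.
Codon 3: UGC (Cys) → GGC (Gly) — missense.
Codon 4: CUC (Leu) → CCC (Pro) — missense.
Codon 6: CUU (Leu) → CCU (Pro) — missense.
Codon 7: CAC (His) → CAU (His) — synonymous.
Codon 8: AGG (Arg) → CGG (Arg) — synonymous.
Synonymous: 3 of 7.

3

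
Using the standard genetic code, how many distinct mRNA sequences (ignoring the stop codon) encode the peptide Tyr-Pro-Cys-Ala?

64

Tyr: 2 codons.
Pro: 4 codons.
Cys: 2 codons.
Ala: 4 codons.
2 × 4 × 2 × 4 = 64.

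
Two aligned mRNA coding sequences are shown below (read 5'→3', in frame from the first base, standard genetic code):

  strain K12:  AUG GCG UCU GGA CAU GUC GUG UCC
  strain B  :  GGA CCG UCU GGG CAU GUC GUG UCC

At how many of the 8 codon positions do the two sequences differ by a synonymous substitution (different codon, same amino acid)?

1

Codon 1: AUG Met / GGA Gly — nonsynonymous.
Codon 2: GCG Ala / CCG Pro — nonsynonymous.
Codon 3: UCU Ser / UCU Ser — identical.
Codon 4: GGA Gly / GGG Gly — synonymous.
Codon 5: CAU His / CAU His — identical.
Codon 6: GUC Val / GUC Val — identical.
Codon 7: GUG Val / GUG Val — identical.
Codon 8: UCC Ser / UCC Ser — identical.
Synonymous differences: 1.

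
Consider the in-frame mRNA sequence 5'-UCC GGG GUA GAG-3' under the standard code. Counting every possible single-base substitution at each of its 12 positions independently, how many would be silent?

10

Codon 1 (UCC, Ser): 3 synonymous substitutions.
Codon 2 (GGG, Gly): 3 synonymous substitutions.
Codon 3 (GUA, Val): 3 synonymous substitutions.
Codon 4 (GAG, Glu): 1 synonymous substitution.
Total: 3 + 3 + 3 + 1 = 10.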